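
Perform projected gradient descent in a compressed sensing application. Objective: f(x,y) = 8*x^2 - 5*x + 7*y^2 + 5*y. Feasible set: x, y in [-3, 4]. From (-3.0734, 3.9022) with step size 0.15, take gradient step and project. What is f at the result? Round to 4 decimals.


Step 1: Compute gradient at (-3.0734, 3.9022).
grad_x = 2*8*-3.0734 - 5 = -54.1744
grad_y = 2*7*3.9022 + 5 = 59.6308
Step 2: Gradient step.
x_raw = -3.0734 - 0.15*-54.1744 = 5.0528
y_raw = 3.9022 - 0.15*59.6308 = -5.0424
Step 3: Project onto [-3, 4].
x_proj = clip(5.0528) = 4.0
y_proj = clip(-5.0424) = -3.0
Step 4: Evaluate f.
f(4.0, -3.0) = 156.0


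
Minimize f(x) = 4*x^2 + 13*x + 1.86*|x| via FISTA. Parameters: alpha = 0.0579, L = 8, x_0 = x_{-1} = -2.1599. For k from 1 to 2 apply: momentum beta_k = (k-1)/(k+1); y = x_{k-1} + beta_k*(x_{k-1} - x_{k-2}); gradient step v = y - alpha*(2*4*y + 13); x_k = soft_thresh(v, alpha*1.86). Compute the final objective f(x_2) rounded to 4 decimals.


FISTA on f(x) = 4*x^2 + 13*x + 1.86*|x|
L = 8, alpha = 0.0579
Iteration 1: beta = 0.0, y = -2.1599 + 0.0*(-2.1599 + 2.1599) = -2.1599
  grad(y) = -4.2792, v = y - alpha*grad = -1.9121
  prox(v) = soft_thresh(-1.9121, 0.1077) = -1.8044
Iteration 2: beta = 0.3333, y = -1.8044 + 0.3333*(-1.8044 + 2.1599) = -1.686
  grad(y) = -0.4876, v = y - alpha*grad = -1.6577
  prox(v) = soft_thresh(-1.6577, 0.1077) = -1.55
f(x_2) = 4*(-1.55)^2 + 13*(-1.55) + 1.86*|-1.55| = -7.657


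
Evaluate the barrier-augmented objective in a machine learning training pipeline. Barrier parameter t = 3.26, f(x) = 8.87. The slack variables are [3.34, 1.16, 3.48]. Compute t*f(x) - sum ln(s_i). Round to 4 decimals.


Step 1: Compute log-barrier.
ln values: [1.206, 0.1484, 1.247]
phi = -(1.206 + 0.1484 + 1.247) = -2.6014
Step 2: Compute augmented objective.
t*f(x) = 3.26*8.87 = 28.9162
Total = 28.9162 - 2.6014 = 26.3148


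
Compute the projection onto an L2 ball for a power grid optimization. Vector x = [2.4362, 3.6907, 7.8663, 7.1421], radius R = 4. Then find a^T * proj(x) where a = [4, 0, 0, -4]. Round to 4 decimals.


Step 1: Compute ||x|| (intermediates to 6 decimals).
||x|| = sqrt(2.4362^2 + 3.6907^2 + 7.8663^2 + 7.1421^2) = 11.508458
Step 2: Project.
Since ||x|| > R, scale = R/||x|| = 4/11.508458 = 0.34757, proj(x) = scale * x
proj(x) = [0.84675, 1.282777, 2.73409, 2.48238]
Step 3: Dot product.
a^T * proj(x) = 4*0.84675 + 0*1.282777 + 0*2.73409 - 4*2.48238 = -6.5425


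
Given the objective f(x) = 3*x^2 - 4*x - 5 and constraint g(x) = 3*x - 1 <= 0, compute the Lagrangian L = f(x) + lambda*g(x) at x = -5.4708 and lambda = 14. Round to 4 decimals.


Step 1: Evaluate f(x).
f(-5.4708) = 3*(-5.4708)^2 - 4*(-5.4708) - 5 = 106.6722
Step 2: Evaluate g(x).
g(-5.4708) = 3*-5.4708 - 1 = -17.4124
Step 3: Compute Lagrangian.
L = 106.6722 + 14*-17.4124 = -137.1014


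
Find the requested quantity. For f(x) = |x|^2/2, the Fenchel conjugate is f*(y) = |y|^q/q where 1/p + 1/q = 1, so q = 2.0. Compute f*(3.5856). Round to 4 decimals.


The conjugate exponent q satisfies 1/p + 1/q = 1.
p = 2, so q = 2/(2 - 1) = 2.0
|y|^q = 3.5856^2.0 = 12.8565
f*(3.5856) = 12.8565 / 2.0 = 6.4283


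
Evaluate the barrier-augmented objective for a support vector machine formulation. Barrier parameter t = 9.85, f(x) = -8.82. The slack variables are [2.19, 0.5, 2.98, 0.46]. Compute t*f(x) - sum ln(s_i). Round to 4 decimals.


Step 1: Compute log-barrier.
ln values: [0.7839, -0.6931, 1.0919, -0.7765]
phi = -(0.7839 - 0.6931 + 1.0919 - 0.7765) = -0.4061
Step 2: Compute augmented objective.
t*f(x) = 9.85*-8.82 = -86.877
Total = -86.877 - 0.4061 = -87.2831


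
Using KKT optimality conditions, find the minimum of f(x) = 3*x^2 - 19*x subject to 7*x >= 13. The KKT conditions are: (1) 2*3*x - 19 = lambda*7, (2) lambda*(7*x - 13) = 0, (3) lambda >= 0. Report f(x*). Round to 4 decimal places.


Step 1: Try lambda = 0 (constraint inactive).
Stationarity: 2*3*x - 19 = 0
x* = 19/(2*3) = 19/6 = 3.1667 (rounded; the exact value 19/6 is used below)
Check constraint: 7*3.1667 = 22.1669 >= 13 -- satisfied.
Step 2: Compute optimal value.
f(x*) = 3*(19/6)^2 - 19*(19/6) = -30.0833


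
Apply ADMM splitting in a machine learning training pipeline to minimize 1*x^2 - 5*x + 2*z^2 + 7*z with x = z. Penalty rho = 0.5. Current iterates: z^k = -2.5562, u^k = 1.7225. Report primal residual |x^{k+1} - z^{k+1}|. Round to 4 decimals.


ADMM iteration with rho = 0.5, z^k = -2.5562, u^k = 1.7225
Step 1: x-update.
Minimize 1*x^2 - 5*x + (0.5/2)*(x + 2.5562 + 1.7225)^2
FOC: (2*1 + 0.5)*x = 5 + 0.5*(-2.5562 - 1.7225)
x^{k+1} = 1.1443
Step 2: z-update.
Minimize 2*z^2 + 7*z + (0.5/2)*(1.1443 - z + 1.7225)^2
FOC: (2*2 + 0.5)*z = -7 + 0.5*(1.1443 + 1.7225)
z^{k+1} = -1.237
Step 3: u-update.
u^{k+1} = 1.7225 + 1.1443 + 1.237 = 4.1038
Step 4: Primal residual = |1.1443 + 1.237| = 2.3813


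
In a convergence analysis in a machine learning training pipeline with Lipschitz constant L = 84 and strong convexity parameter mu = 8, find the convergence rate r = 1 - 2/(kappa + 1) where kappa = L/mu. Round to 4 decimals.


Step 1: Compute the condition number.
kappa = L/mu = 84/8 = 10.5
Step 2: Compute the convergence rate.
r = 1 - 2/(kappa + 1) = 1 - 2*mu/(L + mu) = (L - mu)/(L + mu) = 76/92 = 0.8261


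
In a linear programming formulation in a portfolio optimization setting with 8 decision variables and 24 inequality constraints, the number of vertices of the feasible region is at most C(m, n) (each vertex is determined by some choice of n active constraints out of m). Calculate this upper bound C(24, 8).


Each vertex corresponds to some choice of n active constraints out of m, so the number of vertices is at most C(m, n) = m! / (n!(m-n)!).
m = 24, n = 8
Numerator: 24 * 23 * 22 * 21 * 20 * 19 * 18 * 17
Denominator: 8! = 40320
C(24, 8) = 735471


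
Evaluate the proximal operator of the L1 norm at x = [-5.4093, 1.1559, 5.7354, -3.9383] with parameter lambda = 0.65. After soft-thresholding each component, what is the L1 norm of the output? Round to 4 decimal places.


Soft-thresholding with lambda = 0.65:
prox(-5.4093) = sign(-5.4093)*max(|-5.4093| - 0.65, 0) = -4.7593
prox(1.1559) = sign(1.1559)*max(|1.1559| - 0.65, 0) = 0.5059
prox(5.7354) = sign(5.7354)*max(|5.7354| - 0.65, 0) = 5.0854
prox(-3.9383) = sign(-3.9383)*max(|-3.9383| - 0.65, 0) = -3.2883
prox(x) = [-4.7593, 0.5059, 5.0854, -3.2883]
||prox(x)||_1 = 4.7593 + 0.5059 + 5.0854 + 3.2883 = 13.6389


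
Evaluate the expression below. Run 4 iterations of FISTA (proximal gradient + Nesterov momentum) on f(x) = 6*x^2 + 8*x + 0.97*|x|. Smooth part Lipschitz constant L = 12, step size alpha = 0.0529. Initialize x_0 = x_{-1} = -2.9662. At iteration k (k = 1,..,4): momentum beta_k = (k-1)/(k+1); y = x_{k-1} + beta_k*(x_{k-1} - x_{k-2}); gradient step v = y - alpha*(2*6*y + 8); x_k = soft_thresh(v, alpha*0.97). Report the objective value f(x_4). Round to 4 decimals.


FISTA on f(x) = 6*x^2 + 8*x + 0.97*|x|
L = 12, alpha = 0.0529
Iteration 1: beta = 0.0, y = -2.9662 + 0.0*(-2.9662 + 2.9662) = -2.9662
  grad(y) = -27.5944, v = y - alpha*grad = -1.5065
  prox(v) = soft_thresh(-1.5065, 0.0513) = -1.4551
Iteration 2: beta = 0.3333, y = -1.4551 + 0.3333*(-1.4551 + 2.9662) = -0.9515
  grad(y) = -3.4175, v = y - alpha*grad = -0.7707
  prox(v) = soft_thresh(-0.7707, 0.0513) = -0.7194
Iteration 3: beta = 0.5, y = -0.7194 + 0.5*(-0.7194 + 1.4551) = -0.3515
  grad(y) = 3.7824, v = y - alpha*grad = -0.5516
  prox(v) = soft_thresh(-0.5516, 0.0513) = -0.5002
Iteration 4: beta = 0.6, y = -0.5002 + 0.6*(-0.5002 + 0.7194) = -0.3688
  grad(y) = 3.5747, v = y - alpha*grad = -0.5579
  prox(v) = soft_thresh(-0.5579, 0.0513) = -0.5066
f(x_4) = 6*(-0.5066)^2 + 8*(-0.5066) + 0.97*|-0.5066| = -2.0215


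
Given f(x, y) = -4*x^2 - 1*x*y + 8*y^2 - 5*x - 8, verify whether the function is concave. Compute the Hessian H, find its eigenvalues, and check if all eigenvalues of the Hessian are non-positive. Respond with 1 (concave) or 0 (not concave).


The Hessian of f(x,y) = -4*x^2 - 1*x*y + 8*y^2 - 5*x - 8 is:
H = [[-8, -1], [-1, 16]]
Trace = -8 + 16 = 8
Determinant = -8*16 - (-1)^2 = -129
Discriminant = (8)^2 - 4*-129 = 580.0
Eigenvalues: lambda_1 = -8.0416, lambda_2 = 16.0416
The function is not concave.

0


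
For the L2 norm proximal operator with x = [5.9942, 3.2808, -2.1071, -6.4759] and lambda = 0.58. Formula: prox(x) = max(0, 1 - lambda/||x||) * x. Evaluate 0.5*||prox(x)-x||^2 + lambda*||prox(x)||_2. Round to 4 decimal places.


Step 1: Compute ||x||.
||x|| = 9.6473
Step 2: Compute scaling factor.
scale = max(0, 1 - 0.58/9.6473) = 0.9399
Step 3: prox(x) = [5.6338, 3.0836, -1.9804, -6.0866]
||prox(x)|| = 9.0673
Step 4: Proximal objective.
0.5*||prox-x||^2 = 0.1682
lambda*||prox|| = 5.259
Total = 5.4273


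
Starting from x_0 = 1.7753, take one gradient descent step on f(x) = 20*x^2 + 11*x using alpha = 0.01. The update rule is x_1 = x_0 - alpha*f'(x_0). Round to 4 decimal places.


We compute the gradient at x_0 and apply the update.
f'(x) = 40*x + 11
f'(1.7753) = 40*1.7753 + 11 = 82.012
x_1 = 1.7753 - 0.01*82.012 = 0.9552


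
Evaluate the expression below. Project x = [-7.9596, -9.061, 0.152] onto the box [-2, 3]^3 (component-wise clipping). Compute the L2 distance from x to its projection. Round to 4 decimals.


Project each component onto [-2, 3].
clip(-7.9596) = -2.0, clip(-9.061) = -2.0, clip(0.152) = 0.152
Projection = [-2.0, -2.0, 0.152]
Squared diffs: [35.5168, 49.8577, 0.0]
Distance = sqrt(85.3745) = 9.2398


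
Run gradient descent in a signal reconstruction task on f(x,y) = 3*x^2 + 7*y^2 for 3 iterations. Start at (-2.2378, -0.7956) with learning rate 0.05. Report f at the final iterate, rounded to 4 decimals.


Gradient descent on f(x,y) = 3*x^2 + 7*y^2.
Starting point: (-2.2378, -0.7956), alpha = 0.05
Step 1: grad_x = 2*3*-2.2378 = -13.4268, grad_y = 2*7*-0.7956 = -11.1384
  x_1 = -2.2378 - 0.05*-13.4268 = -1.5665
  y_1 = -0.7956 - 0.05*-11.1384 = -0.2387
Step 2: grad_x = 2*3*-1.5665 = -9.3988, grad_y = 2*7*-0.2387 = -3.3415
  x_2 = -1.5665 - 0.05*-9.3988 = -1.0965
  y_2 = -0.2387 - 0.05*-3.3415 = -0.0716
Step 3: grad_x = 2*3*-1.0965 = -6.5791, grad_y = 2*7*-0.0716 = -1.0025
  x_3 = -1.0965 - 0.05*-6.5791 = -0.7676
  y_3 = -0.0716 - 0.05*-1.0025 = -0.0215
f(-0.7676, -0.0215) = 3*(-0.7676)^2 + 7*(-0.0215)^2 = 1.7707


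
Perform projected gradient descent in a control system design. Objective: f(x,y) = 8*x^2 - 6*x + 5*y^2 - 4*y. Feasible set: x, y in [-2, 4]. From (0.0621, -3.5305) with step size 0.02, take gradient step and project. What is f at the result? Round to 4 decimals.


Step 1: Compute gradient at (0.0621, -3.5305).
grad_x = 2*8*0.0621 - 6 = -5.0064
grad_y = 2*5*-3.5305 - 4 = -39.305
Step 2: Gradient step.
x_raw = 0.0621 - 0.02*-5.0064 = 0.1622
y_raw = -3.5305 - 0.02*-39.305 = -2.7444
Step 3: Project onto [-2, 4].
x_proj = clip(0.1622) = 0.1622
y_proj = clip(-2.7444) = -2.0
Step 4: Evaluate f.
f(0.1622, -2.0) = 27.2372


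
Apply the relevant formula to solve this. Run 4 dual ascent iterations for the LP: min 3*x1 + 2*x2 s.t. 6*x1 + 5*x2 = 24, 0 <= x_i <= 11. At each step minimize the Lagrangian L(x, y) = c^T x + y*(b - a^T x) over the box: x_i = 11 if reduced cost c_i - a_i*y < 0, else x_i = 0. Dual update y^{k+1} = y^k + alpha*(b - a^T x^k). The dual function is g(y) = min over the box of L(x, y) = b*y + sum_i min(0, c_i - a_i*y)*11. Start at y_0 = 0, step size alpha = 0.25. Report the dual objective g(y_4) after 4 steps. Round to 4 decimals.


Dual ascent for LP: min 3*x1 + 2*x2, 6*x1 + 5*x2 = 24, 0 <= x_i <= 11
Step 1: y^k = 0.0, reduced costs: (3.0, 2.0)
  x^k = (0.0, 0.0), subgradient = b - a^T x = 24.0
  y^{k+1} = 0.0 + 0.25*24.0 = 6.0
Step 2: y^k = 6.0, reduced costs: (-33.0, -28.0)
  x^k = (11.0, 11.0), subgradient = b - a^T x = -97.0
  y^{k+1} = 6.0 + 0.25*-97.0 = -18.25
Step 3: y^k = -18.25, reduced costs: (112.5, 93.25)
  x^k = (0.0, 0.0), subgradient = b - a^T x = 24.0
  y^{k+1} = -18.25 + 0.25*24.0 = -12.25
Step 4: y^k = -12.25, reduced costs: (76.5, 63.25)
  x^k = (0.0, 0.0), subgradient = b - a^T x = 24.0
  y^{k+1} = -12.25 + 0.25*24.0 = -6.25
Dual objective at y_4 = -6.25: reduced costs (40.5, 33.25), box minimizer x = (0.0, 0.0)
g(y_4) = b*y + (c1 - a1*y)*x1 + (c2 - a2*y)*x2 = 24*(-6.25) + 40.5*0.0 + 33.25*0.0 = -150.0 + 0.0 + 0.0 = -150.0


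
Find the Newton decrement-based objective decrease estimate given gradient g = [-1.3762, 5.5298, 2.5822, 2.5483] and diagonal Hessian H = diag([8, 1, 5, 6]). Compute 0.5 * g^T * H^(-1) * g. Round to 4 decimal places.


Step 1: H is diagonal, so H^(-1) * g = [-0.172, 5.5298, 0.5164, 0.4247].
Step 2: g^T H^(-1) g = sum_i g_i^2 / H_ii
  = (-1.3762)^2/8 + (5.5298)^2/1 + (2.5822)^2/5 + (2.5483)^2/6
  = 0.2367 + 30.5787 + 1.3336 + 1.0823 = 33.2313
Step 3: Objective decrease = 0.5 * g^T H^(-1) g = 16.6156


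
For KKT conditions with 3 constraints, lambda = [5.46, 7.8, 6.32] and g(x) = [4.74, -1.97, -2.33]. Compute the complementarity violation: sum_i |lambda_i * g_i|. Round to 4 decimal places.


KKT complementary slackness check:
lambda_1 * g_1 = 5.46 * 4.74 = 25.8804
lambda_2 * g_2 = 7.8 * -1.97 = -15.366
lambda_3 * g_3 = 6.32 * -2.33 = -14.7256
Total violation = 25.8804 + 15.366 + 14.7256 = 55.972


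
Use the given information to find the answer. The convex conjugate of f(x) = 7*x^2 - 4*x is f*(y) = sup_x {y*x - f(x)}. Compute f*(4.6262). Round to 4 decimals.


f*(y) = sup_x {y*x - a*x^2 - b*x} = sup_x {(y-b)*x - a*x^2}
FOC: (y - b) - 2a*x = 0 => x* = (y - b)/(2a)
x* = (4.6262 + 4)/(2*7) = 0.6162
f*(4.6262) = (y-b)^2/(4a) = (4.6262 + 4)^2/(4*7)
= 74.4113/28 = 2.6575


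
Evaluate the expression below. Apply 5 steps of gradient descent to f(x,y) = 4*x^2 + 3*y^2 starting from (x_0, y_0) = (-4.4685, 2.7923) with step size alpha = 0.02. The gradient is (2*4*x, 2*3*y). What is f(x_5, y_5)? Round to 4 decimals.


Gradient descent on f(x,y) = 4*x^2 + 3*y^2.
Starting point: (-4.4685, 2.7923), alpha = 0.02
Step 1: grad_x = 2*4*-4.4685 = -35.748, grad_y = 2*3*2.7923 = 16.7538
  x_1 = -4.4685 - 0.02*-35.748 = -3.7535
  y_1 = 2.7923 - 0.02*16.7538 = 2.4572
Step 2: grad_x = 2*4*-3.7535 = -30.0283, grad_y = 2*3*2.4572 = 14.7433
  x_2 = -3.7535 - 0.02*-30.0283 = -3.153
  y_2 = 2.4572 - 0.02*14.7433 = 2.1624
Step 3: grad_x = 2*4*-3.153 = -25.2238, grad_y = 2*3*2.1624 = 12.9741
  x_3 = -3.153 - 0.02*-25.2238 = -2.6485
  y_3 = 2.1624 - 0.02*12.9741 = 1.9029
Step 4: grad_x = 2*4*-2.6485 = -21.188, grad_y = 2*3*1.9029 = 11.4172
  x_4 = -2.6485 - 0.02*-21.188 = -2.2247
  y_4 = 1.9029 - 0.02*11.4172 = 1.6745
Step 5: grad_x = 2*4*-2.2247 = -17.7979, grad_y = 2*3*1.6745 = 10.0472
  x_5 = -2.2247 - 0.02*-17.7979 = -1.8688
  y_5 = 1.6745 - 0.02*10.0472 = 1.4736
f(-1.8688, 1.4736) = 4*(-1.8688)^2 + 3*1.4736^2 = 20.4837


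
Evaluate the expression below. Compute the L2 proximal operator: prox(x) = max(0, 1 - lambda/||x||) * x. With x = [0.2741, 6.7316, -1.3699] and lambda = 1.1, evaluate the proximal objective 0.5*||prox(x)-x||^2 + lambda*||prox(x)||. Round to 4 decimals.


Step 1: Compute ||x||.
||x|| = 6.875
Step 2: Compute scaling factor.
scale = max(0, 1 - 1.1/6.875) = 0.84
Step 3: prox(x) = [0.2302, 5.6546, -1.1507]
||prox(x)|| = 5.775
Step 4: Proximal objective.
0.5*||prox-x||^2 = 0.605
lambda*||prox|| = 6.3525
Total = 6.9575


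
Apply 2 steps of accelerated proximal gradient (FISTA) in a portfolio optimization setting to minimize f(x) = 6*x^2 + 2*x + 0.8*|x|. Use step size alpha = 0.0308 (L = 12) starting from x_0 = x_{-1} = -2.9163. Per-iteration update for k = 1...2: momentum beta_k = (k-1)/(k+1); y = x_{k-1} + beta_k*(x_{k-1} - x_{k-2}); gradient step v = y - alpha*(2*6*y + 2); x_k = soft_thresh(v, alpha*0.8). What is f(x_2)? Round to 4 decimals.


FISTA on f(x) = 6*x^2 + 2*x + 0.8*|x|
L = 12, alpha = 0.0308
Iteration 1: beta = 0.0, y = -2.9163 + 0.0*(-2.9163 + 2.9163) = -2.9163
  grad(y) = -32.9956, v = y - alpha*grad = -1.9
  prox(v) = soft_thresh(-1.9, 0.0246) = -1.8754
Iteration 2: beta = 0.3333, y = -1.8754 + 0.3333*(-1.8754 + 2.9163) = -1.5284
  grad(y) = -16.3411, v = y - alpha*grad = -1.0251
  prox(v) = soft_thresh(-1.0251, 0.0246) = -1.0005
f(x_2) = 6*(-1.0005)^2 + 2*(-1.0005) + 0.8*|-1.0005| = 4.8052


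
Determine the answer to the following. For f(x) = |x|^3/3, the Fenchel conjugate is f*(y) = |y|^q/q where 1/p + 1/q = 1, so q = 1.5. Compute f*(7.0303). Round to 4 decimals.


The conjugate exponent q satisfies 1/p + 1/q = 1.
p = 3, so q = 3/(3 - 1) = 1.5
|y|^q = 7.0303^1.5 = 18.6406
f*(7.0303) = 18.6406 / 1.5 = 12.4271


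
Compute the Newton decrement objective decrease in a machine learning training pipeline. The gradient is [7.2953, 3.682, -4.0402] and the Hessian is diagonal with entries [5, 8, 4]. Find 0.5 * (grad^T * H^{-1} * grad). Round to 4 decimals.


Step 1: H is diagonal, so H^(-1) * g = [1.4591, 0.4603, -1.0101].
Step 2: g^T H^(-1) g = sum_i g_i^2 / H_ii
  = (7.2953)^2/5 + (3.682)^2/8 + (-4.0402)^2/4
  = 10.6443 + 1.6946 + 4.0808 = 16.4197
Step 3: Objective decrease = 0.5 * g^T H^(-1) g = 8.2099


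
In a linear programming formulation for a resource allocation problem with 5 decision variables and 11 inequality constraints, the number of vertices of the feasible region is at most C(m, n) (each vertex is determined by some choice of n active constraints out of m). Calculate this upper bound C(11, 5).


Each vertex corresponds to some choice of n active constraints out of m, so the number of vertices is at most C(m, n) = m! / (n!(m-n)!).
m = 11, n = 5
Numerator: 11 * 10 * 9 * 8 * 7
Denominator: 5! = 120
C(11, 5) = 462


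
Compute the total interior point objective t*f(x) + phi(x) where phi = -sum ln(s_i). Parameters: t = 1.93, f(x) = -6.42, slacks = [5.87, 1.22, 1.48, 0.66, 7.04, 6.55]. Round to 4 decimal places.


Step 1: Compute log-barrier.
ln values: [1.7699, 0.1989, 0.392, -0.4155, 1.9516, 1.8795]
phi = -(1.7699 + 0.1989 + 0.392 - 0.4155 + 1.9516 + 1.8795) = -5.7763
Step 2: Compute augmented objective.
t*f(x) = 1.93*-6.42 = -12.3906
Total = -12.3906 - 5.7763 = -18.1669


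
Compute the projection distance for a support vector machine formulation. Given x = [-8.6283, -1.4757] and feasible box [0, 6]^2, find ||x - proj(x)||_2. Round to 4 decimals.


Project each component onto [0, 6].
clip(-8.6283) = 0.0, clip(-1.4757) = 0.0
Projection = [0.0, 0.0]
Squared diffs: [74.4476, 2.1777]
Distance = sqrt(76.6253) = 8.7536


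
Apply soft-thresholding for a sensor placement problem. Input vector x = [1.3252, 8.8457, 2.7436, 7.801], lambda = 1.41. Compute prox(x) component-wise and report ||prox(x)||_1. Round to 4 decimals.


Soft-thresholding with lambda = 1.41:
prox(1.3252) = sign(1.3252)*max(|1.3252| - 1.41, 0) = 0.0
prox(8.8457) = sign(8.8457)*max(|8.8457| - 1.41, 0) = 7.4357
prox(2.7436) = sign(2.7436)*max(|2.7436| - 1.41, 0) = 1.3336
prox(7.801) = sign(7.801)*max(|7.801| - 1.41, 0) = 6.391
prox(x) = [0.0, 7.4357, 1.3336, 6.391]
||prox(x)||_1 = 0.0 + 7.4357 + 1.3336 + 6.391 = 15.1603


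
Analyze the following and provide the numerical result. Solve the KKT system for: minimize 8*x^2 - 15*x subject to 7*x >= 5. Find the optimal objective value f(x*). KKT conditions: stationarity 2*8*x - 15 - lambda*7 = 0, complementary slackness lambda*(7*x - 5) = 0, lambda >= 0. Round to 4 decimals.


Step 1: Try lambda = 0 (constraint inactive).
Stationarity: 2*8*x - 15 = 0
x* = 15/(2*8) = 0.9375
Check constraint: 7*0.9375 = 6.5625 >= 5 -- satisfied.
Step 2: Compute optimal value.
f(x*) = 8*0.9375^2 - 15*0.9375 = -7.0313


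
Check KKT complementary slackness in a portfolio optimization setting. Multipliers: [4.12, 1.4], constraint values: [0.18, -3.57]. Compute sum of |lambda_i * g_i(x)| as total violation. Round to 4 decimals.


KKT complementary slackness check:
lambda_1 * g_1 = 4.12 * 0.18 = 0.7416
lambda_2 * g_2 = 1.4 * -3.57 = -4.998
Total violation = 0.7416 + 4.998 = 5.7396


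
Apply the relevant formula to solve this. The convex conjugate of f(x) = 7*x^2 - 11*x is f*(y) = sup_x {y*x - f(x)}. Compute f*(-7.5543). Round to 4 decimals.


f*(y) = sup_x {y*x - a*x^2 - b*x} = sup_x {(y-b)*x - a*x^2}
FOC: (y - b) - 2a*x = 0 => x* = (y - b)/(2a)
x* = (-7.5543 + 11)/(2*7) = 0.2461
f*(-7.5543) = (y-b)^2/(4a) = (-7.5543 + 11)^2/(4*7)
= 11.8728/28 = 0.424


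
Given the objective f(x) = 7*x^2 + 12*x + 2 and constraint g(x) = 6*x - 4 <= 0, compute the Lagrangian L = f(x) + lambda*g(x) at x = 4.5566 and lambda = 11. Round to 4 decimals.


Step 1: Evaluate f(x).
f(4.5566) = 7*4.5566^2 + 12*4.5566 + 2 = 202.0174
Step 2: Evaluate g(x).
g(4.5566) = 6*4.5566 - 4 = 23.3396
Step 3: Compute Lagrangian.
L = 202.0174 + 11*23.3396 = 458.753


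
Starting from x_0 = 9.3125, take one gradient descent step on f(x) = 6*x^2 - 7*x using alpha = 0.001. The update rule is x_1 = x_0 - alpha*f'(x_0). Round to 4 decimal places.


We compute the gradient at x_0 and apply the update.
f'(x) = 12*x - 7
f'(9.3125) = 12*9.3125 - 7 = 104.75
x_1 = 9.3125 - 0.001*104.75 = 9.2078


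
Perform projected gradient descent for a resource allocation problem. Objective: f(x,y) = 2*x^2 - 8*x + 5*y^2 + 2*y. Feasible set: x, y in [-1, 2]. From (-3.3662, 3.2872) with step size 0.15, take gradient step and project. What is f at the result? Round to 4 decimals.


Step 1: Compute gradient at (-3.3662, 3.2872).
grad_x = 2*2*-3.3662 - 8 = -21.4648
grad_y = 2*5*3.2872 + 2 = 34.872
Step 2: Gradient step.
x_raw = -3.3662 - 0.15*-21.4648 = -0.1465
y_raw = 3.2872 - 0.15*34.872 = -1.9436
Step 3: Project onto [-1, 2].
x_proj = clip(-0.1465) = -0.1465
y_proj = clip(-1.9436) = -1.0
Step 4: Evaluate f.
f(-0.1465, -1.0) = 4.2148


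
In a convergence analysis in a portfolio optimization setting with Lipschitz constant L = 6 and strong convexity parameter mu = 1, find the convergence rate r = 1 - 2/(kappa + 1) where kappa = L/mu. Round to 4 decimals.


Step 1: Compute the condition number.
kappa = L/mu = 6/1 = 6.0
Step 2: Compute the convergence rate.
r = 1 - 2/(kappa + 1) = 1 - 2*mu/(L + mu) = (L - mu)/(L + mu) = 5/7 = 0.7143


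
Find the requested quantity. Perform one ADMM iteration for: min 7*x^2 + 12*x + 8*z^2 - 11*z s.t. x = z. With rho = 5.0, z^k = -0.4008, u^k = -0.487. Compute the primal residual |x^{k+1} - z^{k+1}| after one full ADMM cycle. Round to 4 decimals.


ADMM iteration with rho = 5.0, z^k = -0.4008, u^k = -0.487
Step 1: x-update.
Minimize 7*x^2 + 12*x + (5.0/2)*(x + 0.4008 - 0.487)^2
FOC: (2*7 + 5.0)*x = -12 + 5.0*(-0.4008 + 0.487)
x^{k+1} = -0.6089
Step 2: z-update.
Minimize 8*z^2 - 11*z + (5.0/2)*(-0.6089 - z - 0.487)^2
FOC: (2*8 + 5.0)*z = 11 + 5.0*(-0.6089 - 0.487)
z^{k+1} = 0.2629
Step 3: u-update.
u^{k+1} = -0.487 - 0.6089 - 0.2629 = -1.3588
Step 4: Primal residual = |-0.6089 - 0.2629| = 0.8718


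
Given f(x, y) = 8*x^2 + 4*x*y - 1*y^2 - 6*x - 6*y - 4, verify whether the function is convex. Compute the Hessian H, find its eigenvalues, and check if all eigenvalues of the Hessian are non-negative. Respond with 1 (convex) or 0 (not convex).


The Hessian of f(x,y) = 8*x^2 + 4*x*y - 1*y^2 - 6*x - 6*y - 4 is:
H = [[16, 4], [4, -2]]
Trace = 16 - 2 = 14
Determinant = 16*-2 - (4)^2 = -48
Discriminant = (14)^2 - 4*-48 = 388.0
Eigenvalues: lambda_1 = -2.8489, lambda_2 = 16.8489
The function is not convex.

0


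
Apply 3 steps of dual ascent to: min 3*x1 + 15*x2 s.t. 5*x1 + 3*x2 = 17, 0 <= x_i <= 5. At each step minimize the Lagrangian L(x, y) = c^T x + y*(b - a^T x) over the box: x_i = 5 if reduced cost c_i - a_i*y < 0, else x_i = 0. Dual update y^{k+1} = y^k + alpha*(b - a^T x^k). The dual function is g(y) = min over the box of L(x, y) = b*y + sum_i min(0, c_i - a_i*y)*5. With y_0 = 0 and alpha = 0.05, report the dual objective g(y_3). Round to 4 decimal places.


Dual ascent for LP: min 3*x1 + 15*x2, 5*x1 + 3*x2 = 17, 0 <= x_i <= 5
Step 1: y^k = 0.0, reduced costs: (3.0, 15.0)
  x^k = (0.0, 0.0), subgradient = b - a^T x = 17.0
  y^{k+1} = 0.0 + 0.05*17.0 = 0.85
Step 2: y^k = 0.85, reduced costs: (-1.25, 12.45)
  x^k = (5.0, 0.0), subgradient = b - a^T x = -8.0
  y^{k+1} = 0.85 + 0.05*-8.0 = 0.45
Step 3: y^k = 0.45, reduced costs: (0.75, 13.65)
  x^k = (0.0, 0.0), subgradient = b - a^T x = 17.0
  y^{k+1} = 0.45 + 0.05*17.0 = 1.3
Dual objective at y_3 = 1.3: reduced costs (-3.5, 11.1), box minimizer x = (5.0, 0.0)
g(y_3) = b*y + (c1 - a1*y)*x1 + (c2 - a2*y)*x2 = 17*1.3 + (-3.5)*5.0 + 11.1*0.0 = 22.1 - 17.5 + 0.0 = 4.6


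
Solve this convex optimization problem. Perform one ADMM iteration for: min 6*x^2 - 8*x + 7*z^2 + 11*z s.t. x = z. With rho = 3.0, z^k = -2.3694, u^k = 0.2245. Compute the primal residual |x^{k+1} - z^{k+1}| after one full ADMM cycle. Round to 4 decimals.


ADMM iteration with rho = 3.0, z^k = -2.3694, u^k = 0.2245
Step 1: x-update.
Minimize 6*x^2 - 8*x + (3.0/2)*(x + 2.3694 + 0.2245)^2
FOC: (2*6 + 3.0)*x = 8 + 3.0*(-2.3694 - 0.2245)
x^{k+1} = 0.0146
Step 2: z-update.
Minimize 7*z^2 + 11*z + (3.0/2)*(0.0146 - z + 0.2245)^2
FOC: (2*7 + 3.0)*z = -11 + 3.0*(0.0146 + 0.2245)
z^{k+1} = -0.6049
Step 3: u-update.
u^{k+1} = 0.2245 + 0.0146 + 0.6049 = 0.8439
Step 4: Primal residual = |0.0146 + 0.6049| = 0.6194


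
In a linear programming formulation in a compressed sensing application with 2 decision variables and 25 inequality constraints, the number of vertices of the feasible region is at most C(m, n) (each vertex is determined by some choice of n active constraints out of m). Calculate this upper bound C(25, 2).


Each vertex corresponds to some choice of n active constraints out of m, so the number of vertices is at most C(m, n) = m! / (n!(m-n)!).
m = 25, n = 2
Numerator: 25 * 24
Denominator: 2! = 2
C(25, 2) = 300


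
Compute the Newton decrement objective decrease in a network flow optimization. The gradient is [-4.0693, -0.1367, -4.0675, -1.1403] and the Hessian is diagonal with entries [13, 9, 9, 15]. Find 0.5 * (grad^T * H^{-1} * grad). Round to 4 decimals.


Step 1: H is diagonal, so H^(-1) * g = [-0.313, -0.0152, -0.4519, -0.076].
Step 2: g^T H^(-1) g = sum_i g_i^2 / H_ii
  = (-4.0693)^2/13 + (-0.1367)^2/9 + (-4.0675)^2/9 + (-1.1403)^2/15
  = 1.2738 + 0.0021 + 1.8383 + 0.0867 = 3.2008
Step 3: Objective decrease = 0.5 * g^T H^(-1) g = 1.6004


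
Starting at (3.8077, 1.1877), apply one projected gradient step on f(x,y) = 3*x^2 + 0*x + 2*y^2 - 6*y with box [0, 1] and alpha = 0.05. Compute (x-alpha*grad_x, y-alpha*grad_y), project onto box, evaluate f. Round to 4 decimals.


Step 1: Compute gradient at (3.8077, 1.1877).
grad_x = 2*3*3.8077 + 0 = 22.8462
grad_y = 2*2*1.1877 - 6 = -1.2492
Step 2: Gradient step.
x_raw = 3.8077 - 0.05*22.8462 = 2.6654
y_raw = 1.1877 - 0.05*-1.2492 = 1.2502
Step 3: Project onto [0, 1].
x_proj = clip(2.6654) = 1.0
y_proj = clip(1.2502) = 1.0
Step 4: Evaluate f.
f(1.0, 1.0) = -1.0


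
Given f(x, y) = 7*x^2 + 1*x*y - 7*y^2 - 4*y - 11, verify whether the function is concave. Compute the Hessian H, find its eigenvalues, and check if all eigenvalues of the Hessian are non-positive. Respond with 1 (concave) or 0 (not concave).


The Hessian of f(x,y) = 7*x^2 + 1*x*y - 7*y^2 - 4*y - 11 is:
H = [[14, 1], [1, -14]]
Trace = 14 - 14 = 0
Determinant = 14*-14 - (1)^2 = -197
Discriminant = (0)^2 - 4*-197 = 788.0
Eigenvalues: lambda_1 = -14.0357, lambda_2 = 14.0357
The function is not concave.

0


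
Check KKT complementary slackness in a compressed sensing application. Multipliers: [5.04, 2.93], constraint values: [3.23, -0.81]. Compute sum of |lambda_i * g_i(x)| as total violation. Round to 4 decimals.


KKT complementary slackness check:
lambda_1 * g_1 = 5.04 * 3.23 = 16.2792
lambda_2 * g_2 = 2.93 * -0.81 = -2.3733
Total violation = 16.2792 + 2.3733 = 18.6525


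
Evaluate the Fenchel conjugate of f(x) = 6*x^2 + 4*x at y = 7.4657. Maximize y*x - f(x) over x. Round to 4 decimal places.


f*(y) = sup_x {y*x - a*x^2 - b*x} = sup_x {(y-b)*x - a*x^2}
FOC: (y - b) - 2a*x = 0 => x* = (y - b)/(2a)
x* = (7.4657 - 4)/(2*6) = 0.2888
f*(7.4657) = (y-b)^2/(4a) = (7.4657 - 4)^2/(4*6)
= 12.0111/24 = 0.5005


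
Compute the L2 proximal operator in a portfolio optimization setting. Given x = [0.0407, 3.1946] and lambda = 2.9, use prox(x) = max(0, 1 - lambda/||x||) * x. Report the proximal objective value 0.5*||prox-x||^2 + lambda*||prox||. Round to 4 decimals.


Step 1: Compute ||x||.
||x|| = 3.1949
Step 2: Compute scaling factor.
scale = max(0, 1 - 2.9/3.1949) = 0.0923
Step 3: prox(x) = [0.0038, 0.2948]
||prox(x)|| = 0.2949
Step 4: Proximal objective.
0.5*||prox-x||^2 = 4.205
lambda*||prox|| = 0.8552
Total = 5.0601


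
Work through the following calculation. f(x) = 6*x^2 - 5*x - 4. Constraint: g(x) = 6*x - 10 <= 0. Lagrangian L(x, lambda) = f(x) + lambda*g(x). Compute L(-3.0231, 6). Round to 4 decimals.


Step 1: Evaluate f(x).
f(-3.0231) = 6*(-3.0231)^2 - 5*(-3.0231) - 4 = 65.9503
Step 2: Evaluate g(x).
g(-3.0231) = 6*-3.0231 - 10 = -28.1386
Step 3: Compute Lagrangian.
L = 65.9503 + 6*-28.1386 = -102.8813


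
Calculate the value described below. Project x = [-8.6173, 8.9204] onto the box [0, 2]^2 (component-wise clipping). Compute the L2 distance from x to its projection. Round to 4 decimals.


Project each component onto [0, 2].
clip(-8.6173) = 0.0, clip(8.9204) = 2.0
Projection = [0.0, 2.0]
Squared diffs: [74.2579, 47.8919]
Distance = sqrt(122.1498) = 11.0521


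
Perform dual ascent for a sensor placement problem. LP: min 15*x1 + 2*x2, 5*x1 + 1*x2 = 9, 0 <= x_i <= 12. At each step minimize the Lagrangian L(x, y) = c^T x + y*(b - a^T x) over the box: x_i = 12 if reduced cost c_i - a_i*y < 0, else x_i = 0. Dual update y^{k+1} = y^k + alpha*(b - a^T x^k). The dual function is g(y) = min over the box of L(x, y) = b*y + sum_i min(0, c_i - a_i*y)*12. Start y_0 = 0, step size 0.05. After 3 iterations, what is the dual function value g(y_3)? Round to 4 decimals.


Dual ascent for LP: min 15*x1 + 2*x2, 5*x1 + 1*x2 = 9, 0 <= x_i <= 12
Step 1: y^k = 0.0, reduced costs: (15.0, 2.0)
  x^k = (0.0, 0.0), subgradient = b - a^T x = 9.0
  y^{k+1} = 0.0 + 0.05*9.0 = 0.45
Step 2: y^k = 0.45, reduced costs: (12.75, 1.55)
  x^k = (0.0, 0.0), subgradient = b - a^T x = 9.0
  y^{k+1} = 0.45 + 0.05*9.0 = 0.9
Step 3: y^k = 0.9, reduced costs: (10.5, 1.1)
  x^k = (0.0, 0.0), subgradient = b - a^T x = 9.0
  y^{k+1} = 0.9 + 0.05*9.0 = 1.35
Dual objective at y_3 = 1.35: reduced costs (8.25, 0.65), box minimizer x = (0.0, 0.0)
g(y_3) = b*y + (c1 - a1*y)*x1 + (c2 - a2*y)*x2 = 9*1.35 + 8.25*0.0 + 0.65*0.0 = 12.15 + 0.0 + 0.0 = 12.15


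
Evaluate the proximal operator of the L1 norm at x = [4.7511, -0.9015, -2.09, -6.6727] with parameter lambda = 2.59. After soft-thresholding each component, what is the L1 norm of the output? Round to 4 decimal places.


Soft-thresholding with lambda = 2.59:
prox(4.7511) = sign(4.7511)*max(|4.7511| - 2.59, 0) = 2.1611
prox(-0.9015) = sign(-0.9015)*max(|-0.9015| - 2.59, 0) = 0.0
prox(-2.09) = sign(-2.09)*max(|-2.09| - 2.59, 0) = 0.0
prox(-6.6727) = sign(-6.6727)*max(|-6.6727| - 2.59, 0) = -4.0827
prox(x) = [2.1611, 0.0, 0.0, -4.0827]
||prox(x)||_1 = 2.1611 + 0.0 + 0.0 + 4.0827 = 6.2438


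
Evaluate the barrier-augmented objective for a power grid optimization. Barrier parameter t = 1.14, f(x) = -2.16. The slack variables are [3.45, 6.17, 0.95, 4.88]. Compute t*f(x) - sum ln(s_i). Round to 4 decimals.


Step 1: Compute log-barrier.
ln values: [1.2384, 1.8197, -0.0513, 1.5851]
phi = -(1.2384 + 1.8197 - 0.0513 + 1.5851) = -4.5919
Step 2: Compute augmented objective.
t*f(x) = 1.14*-2.16 = -2.4624
Total = -2.4624 - 4.5919 = -7.0543


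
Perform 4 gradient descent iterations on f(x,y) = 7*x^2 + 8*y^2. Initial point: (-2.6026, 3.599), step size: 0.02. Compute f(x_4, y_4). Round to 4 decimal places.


Gradient descent on f(x,y) = 7*x^2 + 8*y^2.
Starting point: (-2.6026, 3.599), alpha = 0.02
Step 1: grad_x = 2*7*-2.6026 = -36.4364, grad_y = 2*8*3.599 = 57.584
  x_1 = -2.6026 - 0.02*-36.4364 = -1.8739
  y_1 = 3.599 - 0.02*57.584 = 2.4473
Step 2: grad_x = 2*7*-1.8739 = -26.2342, grad_y = 2*8*2.4473 = 39.1571
  x_2 = -1.8739 - 0.02*-26.2342 = -1.3492
  y_2 = 2.4473 - 0.02*39.1571 = 1.6642
Step 3: grad_x = 2*7*-1.3492 = -18.8886, grad_y = 2*8*1.6642 = 26.6268
  x_3 = -1.3492 - 0.02*-18.8886 = -0.9714
  y_3 = 1.6642 - 0.02*26.6268 = 1.1316
Step 4: grad_x = 2*7*-0.9714 = -13.5998, grad_y = 2*8*1.1316 = 18.1063
  x_4 = -0.9714 - 0.02*-13.5998 = -0.6994
  y_4 = 1.1316 - 0.02*18.1063 = 0.7695
f(-0.6994, 0.7695) = 7*(-0.6994)^2 + 8*0.7695^2 = 8.1615


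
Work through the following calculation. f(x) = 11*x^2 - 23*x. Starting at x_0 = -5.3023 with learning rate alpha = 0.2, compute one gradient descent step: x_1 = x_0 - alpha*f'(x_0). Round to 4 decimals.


We compute the gradient at x_0 and apply the update.
f'(x) = 22*x - 23
f'(-5.3023) = 22*-5.3023 - 23 = -139.6506
x_1 = -5.3023 - 0.2*-139.6506 = 22.6278


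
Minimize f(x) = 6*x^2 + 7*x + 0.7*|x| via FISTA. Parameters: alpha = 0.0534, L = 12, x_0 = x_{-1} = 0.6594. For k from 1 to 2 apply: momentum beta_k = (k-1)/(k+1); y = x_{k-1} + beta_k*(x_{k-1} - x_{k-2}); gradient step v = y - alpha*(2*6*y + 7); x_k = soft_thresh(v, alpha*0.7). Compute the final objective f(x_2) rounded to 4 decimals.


FISTA on f(x) = 6*x^2 + 7*x + 0.7*|x|
L = 12, alpha = 0.0534
Iteration 1: beta = 0.0, y = 0.6594 + 0.0*(0.6594 - 0.6594) = 0.6594
  grad(y) = 14.9128, v = y - alpha*grad = -0.1369
  prox(v) = soft_thresh(-0.1369, 0.0374) = -0.0996
Iteration 2: beta = 0.3333, y = -0.0996 + 0.3333*(-0.0996 - 0.6594) = -0.3526
  grad(y) = 2.7694, v = y - alpha*grad = -0.5004
  prox(v) = soft_thresh(-0.5004, 0.0374) = -0.4631
f(x_2) = 6*(-0.4631)^2 + 7*(-0.4631) + 0.7*|-0.4631| = -1.6307


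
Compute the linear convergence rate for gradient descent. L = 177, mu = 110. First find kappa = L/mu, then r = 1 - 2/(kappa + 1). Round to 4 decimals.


Step 1: Compute the condition number.
kappa = L/mu = 177/110 = 1.6091
Step 2: Compute the convergence rate.
r = 1 - 2/(kappa + 1) = 1 - 2*mu/(L + mu) = (L - mu)/(L + mu) = 67/287 = 0.2334


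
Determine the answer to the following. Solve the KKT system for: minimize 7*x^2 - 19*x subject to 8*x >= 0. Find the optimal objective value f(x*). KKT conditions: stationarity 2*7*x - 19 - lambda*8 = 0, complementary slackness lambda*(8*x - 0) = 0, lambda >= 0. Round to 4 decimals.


Step 1: Try lambda = 0 (constraint inactive).
Stationarity: 2*7*x - 19 = 0
x* = 19/(2*7) = 19/14 = 1.3571 (rounded; the exact value 19/14 is used below)
Check constraint: 8*1.3571 = 10.8568 >= 0 -- satisfied.
Step 2: Compute optimal value.
f(x*) = 7*(19/14)^2 - 19*(19/14) = -12.8929


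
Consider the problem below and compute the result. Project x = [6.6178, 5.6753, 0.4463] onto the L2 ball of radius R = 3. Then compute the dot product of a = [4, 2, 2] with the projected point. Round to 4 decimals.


Step 1: Compute ||x|| (intermediates to 6 decimals).
||x|| = sqrt(6.6178^2 + 5.6753^2 + 0.4463^2) = 8.729461
Step 2: Project.
Since ||x|| > R, scale = R/||x|| = 3/8.729461 = 0.343664, proj(x) = scale * x
proj(x) = [2.2743, 1.950396, 0.153377]
Step 3: Dot product.
a^T * proj(x) = 4*2.2743 + 2*1.950396 + 2*0.153377 = 13.3047


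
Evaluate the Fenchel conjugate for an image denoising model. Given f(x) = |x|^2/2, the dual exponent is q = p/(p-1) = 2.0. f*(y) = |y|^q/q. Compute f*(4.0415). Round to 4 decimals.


The conjugate exponent q satisfies 1/p + 1/q = 1.
p = 2, so q = 2/(2 - 1) = 2.0
|y|^q = 4.0415^2.0 = 16.3337
f*(4.0415) = 16.3337 / 2.0 = 8.1669


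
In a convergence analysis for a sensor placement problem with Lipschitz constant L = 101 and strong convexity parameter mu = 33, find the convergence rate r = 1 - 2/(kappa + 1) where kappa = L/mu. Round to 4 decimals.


Step 1: Compute the condition number.
kappa = L/mu = 101/33 = 3.0606
Step 2: Compute the convergence rate.
r = 1 - 2/(kappa + 1) = 1 - 2*mu/(L + mu) = (L - mu)/(L + mu) = 68/134 = 0.5075


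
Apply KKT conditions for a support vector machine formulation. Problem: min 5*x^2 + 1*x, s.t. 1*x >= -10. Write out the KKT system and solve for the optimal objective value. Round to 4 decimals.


Step 1: Try lambda = 0 (constraint inactive).
Stationarity: 2*5*x + 1 = 0
x* = -1/(2*5) = -0.1
Check constraint: 1*-0.1 = -0.1 >= -10 -- satisfied.
Step 2: Compute optimal value.
f(x*) = 5*(-0.1)^2 + 1*(-0.1) = -0.05


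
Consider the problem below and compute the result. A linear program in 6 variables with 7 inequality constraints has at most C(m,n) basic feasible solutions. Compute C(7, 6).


Each vertex corresponds to some choice of n active constraints out of m, so the number of vertices is at most C(m, n) = m! / (n!(m-n)!).
m = 7, n = 6
Numerator: 7 * 6 * 5 * 4 * 3 * 2
Denominator: 6! = 720
C(7, 6) = 7


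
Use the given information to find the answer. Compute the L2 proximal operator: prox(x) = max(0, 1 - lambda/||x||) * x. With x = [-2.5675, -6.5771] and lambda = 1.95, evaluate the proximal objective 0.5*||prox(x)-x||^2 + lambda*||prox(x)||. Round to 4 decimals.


Step 1: Compute ||x||.
||x|| = 7.0605
Step 2: Compute scaling factor.
scale = max(0, 1 - 1.95/7.0605) = 0.7238
Step 3: prox(x) = [-1.8584, -4.7606]
||prox(x)|| = 5.1105
Step 4: Proximal objective.
0.5*||prox-x||^2 = 1.9013
lambda*||prox|| = 9.9655
Total = 11.8667


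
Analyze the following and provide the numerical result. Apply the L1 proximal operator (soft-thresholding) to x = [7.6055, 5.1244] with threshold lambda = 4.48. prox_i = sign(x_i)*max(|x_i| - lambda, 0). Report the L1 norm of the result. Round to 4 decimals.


Soft-thresholding with lambda = 4.48:
prox(7.6055) = sign(7.6055)*max(|7.6055| - 4.48, 0) = 3.1255
prox(5.1244) = sign(5.1244)*max(|5.1244| - 4.48, 0) = 0.6444
prox(x) = [3.1255, 0.6444]
||prox(x)||_1 = 3.1255 + 0.6444 = 3.7699


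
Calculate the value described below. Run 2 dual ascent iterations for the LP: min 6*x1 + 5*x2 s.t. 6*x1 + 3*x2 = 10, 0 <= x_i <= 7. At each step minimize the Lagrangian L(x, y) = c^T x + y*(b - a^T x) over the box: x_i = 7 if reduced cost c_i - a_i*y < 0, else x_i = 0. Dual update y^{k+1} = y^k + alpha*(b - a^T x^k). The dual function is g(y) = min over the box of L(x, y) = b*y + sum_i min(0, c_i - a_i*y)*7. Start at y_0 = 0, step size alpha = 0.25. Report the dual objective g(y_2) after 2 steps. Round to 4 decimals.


Dual ascent for LP: min 6*x1 + 5*x2, 6*x1 + 3*x2 = 10, 0 <= x_i <= 7
Step 1: y^k = 0.0, reduced costs: (6.0, 5.0)
  x^k = (0.0, 0.0), subgradient = b - a^T x = 10.0
  y^{k+1} = 0.0 + 0.25*10.0 = 2.5
Step 2: y^k = 2.5, reduced costs: (-9.0, -2.5)
  x^k = (7.0, 7.0), subgradient = b - a^T x = -53.0
  y^{k+1} = 2.5 + 0.25*-53.0 = -10.75
Dual objective at y_2 = -10.75: reduced costs (70.5, 37.25), box minimizer x = (0.0, 0.0)
g(y_2) = b*y + (c1 - a1*y)*x1 + (c2 - a2*y)*x2 = 10*(-10.75) + 70.5*0.0 + 37.25*0.0 = -107.5 + 0.0 + 0.0 = -107.5


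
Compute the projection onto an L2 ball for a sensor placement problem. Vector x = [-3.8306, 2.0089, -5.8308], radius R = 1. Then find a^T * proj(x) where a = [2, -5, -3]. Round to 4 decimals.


Step 1: Compute ||x|| (intermediates to 6 decimals).
||x|| = sqrt((-3.8306)^2 + 2.0089^2 + (-5.8308)^2) = 7.259987
Step 2: Project.
Since ||x|| > R, scale = R/||x|| = 1/7.259987 = 0.137741, proj(x) = scale * x
proj(x) = [-0.527631, 0.276708, -0.80314]
Step 3: Dot product.
a^T * proj(x) = 2*(-0.527631) - 5*0.276708 - 3*(-0.80314) = -0.0294


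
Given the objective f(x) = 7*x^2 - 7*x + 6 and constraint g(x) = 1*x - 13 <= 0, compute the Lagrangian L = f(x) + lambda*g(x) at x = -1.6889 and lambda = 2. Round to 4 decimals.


Step 1: Evaluate f(x).
f(-1.6889) = 7*(-1.6889)^2 - 7*(-1.6889) + 6 = 37.789
Step 2: Evaluate g(x).
g(-1.6889) = 1*-1.6889 - 13 = -14.6889
Step 3: Compute Lagrangian.
L = 37.789 + 2*-14.6889 = 8.4112


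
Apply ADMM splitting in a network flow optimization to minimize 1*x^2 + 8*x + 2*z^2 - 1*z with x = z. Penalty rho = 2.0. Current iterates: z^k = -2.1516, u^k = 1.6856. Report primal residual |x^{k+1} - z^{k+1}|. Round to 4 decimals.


ADMM iteration with rho = 2.0, z^k = -2.1516, u^k = 1.6856
Step 1: x-update.
Minimize 1*x^2 + 8*x + (2.0/2)*(x + 2.1516 + 1.6856)^2
FOC: (2*1 + 2.0)*x = -8 + 2.0*(-2.1516 - 1.6856)
x^{k+1} = -3.9186
Step 2: z-update.
Minimize 2*z^2 - 1*z + (2.0/2)*(-3.9186 - z + 1.6856)^2
FOC: (2*2 + 2.0)*z = 1 + 2.0*(-3.9186 + 1.6856)
z^{k+1} = -0.5777
Step 3: u-update.
u^{k+1} = 1.6856 - 3.9186 + 0.5777 = -1.6553
Step 4: Primal residual = |-3.9186 + 0.5777| = 3.3409
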